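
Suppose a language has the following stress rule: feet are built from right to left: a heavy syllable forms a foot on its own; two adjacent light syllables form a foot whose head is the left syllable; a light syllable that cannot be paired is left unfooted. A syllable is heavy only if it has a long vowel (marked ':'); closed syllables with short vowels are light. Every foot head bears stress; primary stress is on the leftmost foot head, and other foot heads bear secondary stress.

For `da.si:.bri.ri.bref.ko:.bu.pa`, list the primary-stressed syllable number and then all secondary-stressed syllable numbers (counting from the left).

Weights: 1 da L, 2 si: H, 3 bri L, 4 ri L, 5 bref L, 6 ko: H, 7 bu L, 8 pa L.
Parse right to left (heavy = foot alone; LL = one foot; stranded L unfooted): da (ˈsi:) bri (ˈri.bref) (ˈko:) (ˈbu.pa).
Foot heads: 2, 4, 6, 7.
Primary stress on the leftmost head = syllable 2.
Secondary stress on 4, 6, 7: da.ˈsi:.bri.ˌri.bref.ˌko:.ˌbu.pa.

primary 2, secondary 4, 6, 7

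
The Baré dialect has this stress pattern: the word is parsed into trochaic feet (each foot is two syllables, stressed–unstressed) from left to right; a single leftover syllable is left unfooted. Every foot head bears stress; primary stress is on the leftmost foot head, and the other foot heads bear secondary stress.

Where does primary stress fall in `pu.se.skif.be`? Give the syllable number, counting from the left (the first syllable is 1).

Parse left to right into trochaic (ˈσσ) feet: (ˈpu.se) (ˈskif.be).
Foot heads (stressed positions): 1, 3.
End Rule Leftmost: primary stress on the leftmost head = syllable 1.
Primary stress: syllable 1 → ˈpu.se.skif.be.

1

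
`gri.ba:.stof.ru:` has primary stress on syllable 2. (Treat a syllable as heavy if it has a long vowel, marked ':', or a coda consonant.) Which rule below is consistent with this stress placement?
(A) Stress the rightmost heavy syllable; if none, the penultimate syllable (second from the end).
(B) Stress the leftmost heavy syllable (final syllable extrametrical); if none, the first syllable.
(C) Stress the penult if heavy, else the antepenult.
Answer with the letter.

Rule A → syllable 4 (observed: 2).
Rule B → syllable 2 ✓.
Rule C → syllable 3 (observed: 2).

B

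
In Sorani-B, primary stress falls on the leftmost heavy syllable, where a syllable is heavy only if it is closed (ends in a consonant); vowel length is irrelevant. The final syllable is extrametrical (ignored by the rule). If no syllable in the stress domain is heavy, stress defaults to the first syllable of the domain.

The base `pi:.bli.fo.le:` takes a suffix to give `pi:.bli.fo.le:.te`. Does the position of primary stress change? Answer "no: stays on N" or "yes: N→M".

no: stays on 1

Base `pi:.bli.fo.le:` (4 syllables):
  The final syllable (4, le:) is extrametrical; the stress domain is syllables 1–3.
  Weights: 1 pi: L, 2 bli L, 3 fo L.
  No heavy syllable in the domain; default to the first syllable of the domain = syllable 1.
  → primary stress on syllable 1.
Suffixed `pi:.bli.fo.le:.te` (5 syllables):
  The final syllable (5, te) is extrametrical; the stress domain is syllables 1–4.
  Weights: 1 pi: L, 2 bli L, 3 fo L, 4 le: L.
  No heavy syllable in the domain; default to the first syllable of the domain = syllable 1.
  → primary stress on syllable 1.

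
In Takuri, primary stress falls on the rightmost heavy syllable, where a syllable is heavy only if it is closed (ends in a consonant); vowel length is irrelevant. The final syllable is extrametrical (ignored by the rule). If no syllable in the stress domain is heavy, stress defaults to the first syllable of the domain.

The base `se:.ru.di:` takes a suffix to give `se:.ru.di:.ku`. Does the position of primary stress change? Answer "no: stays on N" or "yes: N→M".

Base `se:.ru.di:` (3 syllables):
  The final syllable (3, di:) is extrametrical; the stress domain is syllables 1–2.
  Weights: 1 se: L, 2 ru L.
  No heavy syllable in the domain; default to the first syllable of the domain = syllable 1.
  → primary stress on syllable 1.
Suffixed `se:.ru.di:.ku` (4 syllables):
  The final syllable (4, ku) is extrametrical; the stress domain is syllables 1–3.
  Weights: 1 se: L, 2 ru L, 3 di: L.
  No heavy syllable in the domain; default to the first syllable of the domain = syllable 1.
  → primary stress on syllable 1.

no: stays on 1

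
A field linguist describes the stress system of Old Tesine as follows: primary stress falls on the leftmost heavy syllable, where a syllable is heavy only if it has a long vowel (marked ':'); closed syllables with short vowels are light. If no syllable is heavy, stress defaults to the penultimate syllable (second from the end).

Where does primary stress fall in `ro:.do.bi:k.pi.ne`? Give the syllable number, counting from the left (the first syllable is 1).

1

Weights: 1 ro: H, 2 do L, 3 bi:k H, 4 pi L, 5 ne L.
Heavy syllables in the domain: 1, 3. The leftmost is syllable 1 (ro:).
Primary stress: syllable 1 → ˈro:.do.bi:k.pi.ne.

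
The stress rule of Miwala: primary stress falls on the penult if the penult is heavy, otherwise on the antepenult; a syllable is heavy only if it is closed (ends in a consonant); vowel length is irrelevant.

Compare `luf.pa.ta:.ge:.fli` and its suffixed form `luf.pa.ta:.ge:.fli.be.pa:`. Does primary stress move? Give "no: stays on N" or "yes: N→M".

yes: 3→5

Base `luf.pa.ta:.ge:.fli` (5 syllables):
  Weights: 3 ta: L, 4 ge: L, 5 fli L.
  The penult (syllable 4, ge:) is light, so stress falls on the antepenult (syllable 3, ta:).
  → primary stress on syllable 3.
Suffixed `luf.pa.ta:.ge:.fli.be.pa:` (7 syllables):
  Weights: 5 fli L, 6 be L, 7 pa: L.
  The penult (syllable 6, be) is light, so stress falls on the antepenult (syllable 5, fli).
  → primary stress on syllable 5.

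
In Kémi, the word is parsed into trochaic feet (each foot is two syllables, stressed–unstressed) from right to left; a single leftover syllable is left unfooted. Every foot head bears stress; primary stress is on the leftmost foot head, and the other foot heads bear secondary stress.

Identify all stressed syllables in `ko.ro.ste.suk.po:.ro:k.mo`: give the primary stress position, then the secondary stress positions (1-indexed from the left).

primary 2, secondary 4, 6

Parse right to left into trochaic (ˈσσ) feet: ko (ˈro.ste) (ˈsuk.po:) (ˈro:k.mo). Syllable 1 is left unfooted.
Foot heads (stressed positions): 2, 4, 6.
End Rule Leftmost: primary stress on the leftmost head = syllable 2.
Secondary stress on 4, 6: ko.ˈro.ste.ˌsuk.po:.ˌro:k.mo.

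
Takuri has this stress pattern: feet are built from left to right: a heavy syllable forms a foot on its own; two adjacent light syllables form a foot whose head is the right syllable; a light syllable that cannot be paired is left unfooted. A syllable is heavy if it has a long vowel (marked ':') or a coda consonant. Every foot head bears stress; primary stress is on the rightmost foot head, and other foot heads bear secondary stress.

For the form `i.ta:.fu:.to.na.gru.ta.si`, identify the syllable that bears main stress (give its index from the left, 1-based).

7

Weights: 1 i L, 2 ta: H, 3 fu: H, 4 to L, 5 na L, 6 gru L, 7 ta L, 8 si L.
Parse left to right (heavy = foot alone; LL = one foot; stranded L unfooted): i (ˈta:) (ˈfu:) (to.ˈna) (gru.ˈta) si.
Foot heads: 2, 3, 5, 7.
Primary stress on the rightmost head = syllable 7.
Primary stress: syllable 7 → i.ta:.fu:.to.na.gru.ˈta.si.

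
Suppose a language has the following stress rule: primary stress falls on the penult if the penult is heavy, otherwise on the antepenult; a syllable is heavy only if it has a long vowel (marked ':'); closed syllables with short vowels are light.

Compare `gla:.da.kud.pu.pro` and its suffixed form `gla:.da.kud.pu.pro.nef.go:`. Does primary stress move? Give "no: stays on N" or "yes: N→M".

yes: 3→5

Base `gla:.da.kud.pu.pro` (5 syllables):
  Weights: 3 kud L, 4 pu L, 5 pro L.
  The penult (syllable 4, pu) is light, so stress falls on the antepenult (syllable 3, kud).
  → primary stress on syllable 3.
Suffixed `gla:.da.kud.pu.pro.nef.go:` (7 syllables):
  Weights: 5 pro L, 6 nef L, 7 go: H.
  The penult (syllable 6, nef) is light, so stress falls on the antepenult (syllable 5, pro).
  → primary stress on syllable 5.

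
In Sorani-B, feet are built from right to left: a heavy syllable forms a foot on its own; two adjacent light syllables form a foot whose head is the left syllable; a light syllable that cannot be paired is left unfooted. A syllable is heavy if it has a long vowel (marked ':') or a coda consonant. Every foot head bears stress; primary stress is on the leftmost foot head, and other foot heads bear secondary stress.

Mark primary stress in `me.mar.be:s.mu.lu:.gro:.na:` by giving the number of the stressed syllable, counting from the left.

Weights: 1 me L, 2 mar H, 3 be:s H, 4 mu L, 5 lu: H, 6 gro: H, 7 na: H.
Parse right to left (heavy = foot alone; LL = one foot; stranded L unfooted): me (ˈmar) (ˈbe:s) mu (ˈlu:) (ˈgro:) (ˈna:).
Foot heads: 2, 3, 5, 6, 7.
Primary stress on the leftmost head = syllable 2.
Primary stress: syllable 2 → me.ˈmar.be:s.mu.lu:.gro:.na:.

2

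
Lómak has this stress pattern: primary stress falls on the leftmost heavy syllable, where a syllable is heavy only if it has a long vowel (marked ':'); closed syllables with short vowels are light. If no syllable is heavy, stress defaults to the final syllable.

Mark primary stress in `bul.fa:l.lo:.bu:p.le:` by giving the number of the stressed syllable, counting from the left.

Weights: 1 bul L, 2 fa:l H, 3 lo: H, 4 bu:p H, 5 le: H.
Heavy syllables in the domain: 2, 3, 4, 5. The leftmost is syllable 2 (fa:l).
Primary stress: syllable 2 → bul.ˈfa:l.lo:.bu:p.le:.

2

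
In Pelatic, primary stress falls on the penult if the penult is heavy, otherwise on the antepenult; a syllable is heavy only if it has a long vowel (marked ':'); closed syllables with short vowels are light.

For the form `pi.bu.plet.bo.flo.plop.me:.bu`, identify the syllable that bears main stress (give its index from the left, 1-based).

7

Weights: 6 plop L, 7 me: H, 8 bu L.
The penult (syllable 7, me:) is heavy, so it takes stress.
Primary stress: syllable 7 → pi.bu.plet.bo.flo.plop.ˈme:.bu.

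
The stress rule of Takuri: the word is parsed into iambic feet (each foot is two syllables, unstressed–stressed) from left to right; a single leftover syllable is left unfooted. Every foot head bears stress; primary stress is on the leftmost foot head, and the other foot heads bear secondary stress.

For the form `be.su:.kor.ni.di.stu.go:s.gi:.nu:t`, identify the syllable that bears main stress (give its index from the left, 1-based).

Parse left to right into iambic (σˈσ) feet: (be.ˈsu:) (kor.ˈni) (di.ˈstu) (go:s.ˈgi:) nu:t. Syllable 9 is left unfooted.
Foot heads (stressed positions): 2, 4, 6, 8.
End Rule Leftmost: primary stress on the leftmost head = syllable 2.
Primary stress: syllable 2 → be.ˈsu:.kor.ni.di.stu.go:s.gi:.nu:t.

2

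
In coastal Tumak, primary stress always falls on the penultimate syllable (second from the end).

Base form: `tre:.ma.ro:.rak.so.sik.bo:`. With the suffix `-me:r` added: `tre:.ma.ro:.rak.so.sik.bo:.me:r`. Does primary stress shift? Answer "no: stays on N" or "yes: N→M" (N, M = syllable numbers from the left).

yes: 6→7

Base `tre:.ma.ro:.rak.so.sik.bo:` (7 syllables):
  The word has 7 syllables; the penultimate syllable (second from the end) is syllable 6 (sik).
  → primary stress on syllable 6.
Suffixed `tre:.ma.ro:.rak.so.sik.bo:.me:r` (8 syllables):
  The word has 8 syllables; the penultimate syllable (second from the end) is syllable 7 (bo:).
  → primary stress on syllable 7.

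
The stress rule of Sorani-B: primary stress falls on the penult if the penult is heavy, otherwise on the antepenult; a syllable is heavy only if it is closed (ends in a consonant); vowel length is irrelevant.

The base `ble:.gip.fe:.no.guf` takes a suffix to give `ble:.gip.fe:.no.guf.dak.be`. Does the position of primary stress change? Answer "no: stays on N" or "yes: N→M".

Base `ble:.gip.fe:.no.guf` (5 syllables):
  Weights: 3 fe: L, 4 no L, 5 guf H.
  The penult (syllable 4, no) is light, so stress falls on the antepenult (syllable 3, fe:).
  → primary stress on syllable 3.
Suffixed `ble:.gip.fe:.no.guf.dak.be` (7 syllables):
  Weights: 5 guf H, 6 dak H, 7 be L.
  The penult (syllable 6, dak) is heavy, so it takes stress.
  → primary stress on syllable 6.

yes: 3→6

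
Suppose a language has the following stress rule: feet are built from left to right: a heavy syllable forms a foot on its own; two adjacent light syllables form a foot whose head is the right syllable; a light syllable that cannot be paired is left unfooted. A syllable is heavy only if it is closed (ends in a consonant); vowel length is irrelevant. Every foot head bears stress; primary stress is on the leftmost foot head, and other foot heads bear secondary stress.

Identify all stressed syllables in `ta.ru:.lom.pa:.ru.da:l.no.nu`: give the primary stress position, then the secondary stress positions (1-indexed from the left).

Weights: 1 ta L, 2 ru: L, 3 lom H, 4 pa: L, 5 ru L, 6 da:l H, 7 no L, 8 nu L.
Parse left to right (heavy = foot alone; LL = one foot; stranded L unfooted): (ta.ˈru:) (ˈlom) (pa:.ˈru) (ˈda:l) (no.ˈnu).
Foot heads: 2, 3, 5, 6, 8.
Primary stress on the leftmost head = syllable 2.
Secondary stress on 3, 5, 6, 8: ta.ˈru:.ˌlom.pa:.ˌru.ˌda:l.no.ˌnu.

primary 2, secondary 3, 5, 6, 8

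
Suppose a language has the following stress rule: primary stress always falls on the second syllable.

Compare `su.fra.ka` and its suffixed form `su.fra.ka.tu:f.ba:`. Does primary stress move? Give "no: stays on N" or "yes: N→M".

no: stays on 2

Base `su.fra.ka` (3 syllables):
  The word has 3 syllables; the second syllable is syllable 2 (fra).
  → primary stress on syllable 2.
Suffixed `su.fra.ka.tu:f.ba:` (5 syllables):
  The word has 5 syllables; the second syllable is syllable 2 (fra).
  → primary stress on syllable 2.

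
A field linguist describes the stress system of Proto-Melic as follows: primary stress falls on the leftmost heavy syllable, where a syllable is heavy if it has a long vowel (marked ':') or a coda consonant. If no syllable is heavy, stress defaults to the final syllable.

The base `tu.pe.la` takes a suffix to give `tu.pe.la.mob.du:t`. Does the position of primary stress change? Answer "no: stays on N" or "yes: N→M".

Base `tu.pe.la` (3 syllables):
  Weights: 1 tu L, 2 pe L, 3 la L.
  No heavy syllable in the domain; default to the final syllable = syllable 3.
  → primary stress on syllable 3.
Suffixed `tu.pe.la.mob.du:t` (5 syllables):
  Weights: 1 tu L, 2 pe L, 3 la L, 4 mob H, 5 du:t H.
  Heavy syllables in the domain: 4, 5. The leftmost is syllable 4 (mob).
  → primary stress on syllable 4.

yes: 3→4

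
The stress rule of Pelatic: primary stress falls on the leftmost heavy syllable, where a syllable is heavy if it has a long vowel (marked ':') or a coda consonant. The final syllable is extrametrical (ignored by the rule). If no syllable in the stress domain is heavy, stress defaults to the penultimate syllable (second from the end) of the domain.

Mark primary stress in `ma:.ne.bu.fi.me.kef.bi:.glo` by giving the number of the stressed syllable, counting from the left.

1

The final syllable (8, glo) is extrametrical; the stress domain is syllables 1–7.
Weights: 1 ma: H, 2 ne L, 3 bu L, 4 fi L, 5 me L, 6 kef H, 7 bi: H.
Heavy syllables in the domain: 1, 6, 7. The leftmost is syllable 1 (ma:).
Primary stress: syllable 1 → ˈma:.ne.bu.fi.me.kef.bi:.glo.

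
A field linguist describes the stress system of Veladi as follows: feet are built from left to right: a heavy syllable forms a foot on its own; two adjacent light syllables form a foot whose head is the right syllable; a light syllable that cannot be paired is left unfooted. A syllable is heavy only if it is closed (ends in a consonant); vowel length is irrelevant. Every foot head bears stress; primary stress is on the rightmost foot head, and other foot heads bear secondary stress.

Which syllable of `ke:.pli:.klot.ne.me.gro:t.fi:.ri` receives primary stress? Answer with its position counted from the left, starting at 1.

Weights: 1 ke: L, 2 pli: L, 3 klot H, 4 ne L, 5 me L, 6 gro:t H, 7 fi: L, 8 ri L.
Parse left to right (heavy = foot alone; LL = one foot; stranded L unfooted): (ke:.ˈpli:) (ˈklot) (ne.ˈme) (ˈgro:t) (fi:.ˈri).
Foot heads: 2, 3, 5, 6, 8.
Primary stress on the rightmost head = syllable 8.
Primary stress: syllable 8 → ke:.pli:.klot.ne.me.gro:t.fi:.ˈri.

8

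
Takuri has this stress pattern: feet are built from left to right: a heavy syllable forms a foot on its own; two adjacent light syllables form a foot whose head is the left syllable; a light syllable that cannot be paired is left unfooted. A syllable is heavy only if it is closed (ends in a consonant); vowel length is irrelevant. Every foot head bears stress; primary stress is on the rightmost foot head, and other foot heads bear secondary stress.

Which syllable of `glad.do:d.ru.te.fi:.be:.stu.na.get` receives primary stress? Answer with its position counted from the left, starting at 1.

Weights: 1 glad H, 2 do:d H, 3 ru L, 4 te L, 5 fi: L, 6 be: L, 7 stu L, 8 na L, 9 get H.
Parse left to right (heavy = foot alone; LL = one foot; stranded L unfooted): (ˈglad) (ˈdo:d) (ˈru.te) (ˈfi:.be:) (ˈstu.na) (ˈget).
Foot heads: 1, 2, 3, 5, 7, 9.
Primary stress on the rightmost head = syllable 9.
Primary stress: syllable 9 → glad.do:d.ru.te.fi:.be:.stu.na.ˈget.

9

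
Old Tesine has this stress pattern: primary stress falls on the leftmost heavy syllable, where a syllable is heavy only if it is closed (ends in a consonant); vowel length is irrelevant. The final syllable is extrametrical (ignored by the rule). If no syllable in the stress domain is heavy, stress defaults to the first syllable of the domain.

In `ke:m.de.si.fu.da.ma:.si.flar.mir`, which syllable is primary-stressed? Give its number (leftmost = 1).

The final syllable (9, mir) is extrametrical; the stress domain is syllables 1–8.
Weights: 1 ke:m H, 2 de L, 3 si L, 4 fu L, 5 da L, 6 ma: L, 7 si L, 8 flar H.
Heavy syllables in the domain: 1, 8. The leftmost is syllable 1 (ke:m).
Primary stress: syllable 1 → ˈke:m.de.si.fu.da.ma:.si.flar.mir.

1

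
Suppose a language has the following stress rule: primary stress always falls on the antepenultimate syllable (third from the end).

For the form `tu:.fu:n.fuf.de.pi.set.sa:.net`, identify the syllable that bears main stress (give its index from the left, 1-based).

6

The word has 8 syllables; the antepenultimate syllable (third from the end) is syllable 6 (set).
Primary stress: syllable 6 → tu:.fu:n.fuf.de.pi.ˈset.sa:.net.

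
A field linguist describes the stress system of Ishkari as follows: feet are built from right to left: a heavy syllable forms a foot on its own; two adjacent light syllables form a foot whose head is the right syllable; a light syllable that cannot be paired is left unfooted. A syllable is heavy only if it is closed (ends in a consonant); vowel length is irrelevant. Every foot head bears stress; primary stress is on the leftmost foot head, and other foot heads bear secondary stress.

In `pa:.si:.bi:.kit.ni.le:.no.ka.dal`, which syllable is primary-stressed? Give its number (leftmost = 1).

Weights: 1 pa: L, 2 si: L, 3 bi: L, 4 kit H, 5 ni L, 6 le: L, 7 no L, 8 ka L, 9 dal H.
Parse right to left (heavy = foot alone; LL = one foot; stranded L unfooted): pa: (si:.ˈbi:) (ˈkit) (ni.ˈle:) (no.ˈka) (ˈdal).
Foot heads: 3, 4, 6, 8, 9.
Primary stress on the leftmost head = syllable 3.
Primary stress: syllable 3 → pa:.si:.ˈbi:.kit.ni.le:.no.ka.dal.

3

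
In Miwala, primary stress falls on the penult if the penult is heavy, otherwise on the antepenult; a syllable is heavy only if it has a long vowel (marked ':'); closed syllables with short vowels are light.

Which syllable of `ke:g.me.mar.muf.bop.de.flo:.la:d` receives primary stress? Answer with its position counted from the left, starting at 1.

Weights: 6 de L, 7 flo: H, 8 la:d H.
The penult (syllable 7, flo:) is heavy, so it takes stress.
Primary stress: syllable 7 → ke:g.me.mar.muf.bop.de.ˈflo:.la:d.

7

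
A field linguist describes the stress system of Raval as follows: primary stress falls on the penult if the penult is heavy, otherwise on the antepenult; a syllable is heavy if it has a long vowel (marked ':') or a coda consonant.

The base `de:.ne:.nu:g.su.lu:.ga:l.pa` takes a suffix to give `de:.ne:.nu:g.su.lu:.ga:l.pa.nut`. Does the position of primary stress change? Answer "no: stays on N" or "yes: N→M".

Base `de:.ne:.nu:g.su.lu:.ga:l.pa` (7 syllables):
  Weights: 5 lu: H, 6 ga:l H, 7 pa L.
  The penult (syllable 6, ga:l) is heavy, so it takes stress.
  → primary stress on syllable 6.
Suffixed `de:.ne:.nu:g.su.lu:.ga:l.pa.nut` (8 syllables):
  Weights: 6 ga:l H, 7 pa L, 8 nut H.
  The penult (syllable 7, pa) is light, so stress falls on the antepenult (syllable 6, ga:l).
  → primary stress on syllable 6.

no: stays on 6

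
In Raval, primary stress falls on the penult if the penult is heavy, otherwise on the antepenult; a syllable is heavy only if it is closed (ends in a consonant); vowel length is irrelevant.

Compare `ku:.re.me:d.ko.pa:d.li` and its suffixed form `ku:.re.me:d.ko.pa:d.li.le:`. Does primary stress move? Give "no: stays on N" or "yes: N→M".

Base `ku:.re.me:d.ko.pa:d.li` (6 syllables):
  Weights: 4 ko L, 5 pa:d H, 6 li L.
  The penult (syllable 5, pa:d) is heavy, so it takes stress.
  → primary stress on syllable 5.
Suffixed `ku:.re.me:d.ko.pa:d.li.le:` (7 syllables):
  Weights: 5 pa:d H, 6 li L, 7 le: L.
  The penult (syllable 6, li) is light, so stress falls on the antepenult (syllable 5, pa:d).
  → primary stress on syllable 5.

no: stays on 5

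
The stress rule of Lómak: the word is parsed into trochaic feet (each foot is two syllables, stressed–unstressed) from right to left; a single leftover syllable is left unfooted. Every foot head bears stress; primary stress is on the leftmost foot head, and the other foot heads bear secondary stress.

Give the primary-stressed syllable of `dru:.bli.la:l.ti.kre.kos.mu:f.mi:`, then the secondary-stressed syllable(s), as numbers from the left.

primary 1, secondary 3, 5, 7

Parse right to left into trochaic (ˈσσ) feet: (ˈdru:.bli) (ˈla:l.ti) (ˈkre.kos) (ˈmu:f.mi:).
Foot heads (stressed positions): 1, 3, 5, 7.
End Rule Leftmost: primary stress on the leftmost head = syllable 1.
Secondary stress on 3, 5, 7: ˈdru:.bli.ˌla:l.ti.ˌkre.kos.ˌmu:f.mi:.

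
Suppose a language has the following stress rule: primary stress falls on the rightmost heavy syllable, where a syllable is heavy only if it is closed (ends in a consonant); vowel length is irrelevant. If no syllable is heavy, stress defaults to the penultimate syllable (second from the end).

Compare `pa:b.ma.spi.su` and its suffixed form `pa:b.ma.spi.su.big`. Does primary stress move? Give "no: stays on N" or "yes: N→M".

yes: 1→5

Base `pa:b.ma.spi.su` (4 syllables):
  Weights: 1 pa:b H, 2 ma L, 3 spi L, 4 su L.
  Heavy syllables in the domain: 1. The rightmost is syllable 1 (pa:b).
  → primary stress on syllable 1.
Suffixed `pa:b.ma.spi.su.big` (5 syllables):
  Weights: 1 pa:b H, 2 ma L, 3 spi L, 4 su L, 5 big H.
  Heavy syllables in the domain: 1, 5. The rightmost is syllable 5 (big).
  → primary stress on syllable 5.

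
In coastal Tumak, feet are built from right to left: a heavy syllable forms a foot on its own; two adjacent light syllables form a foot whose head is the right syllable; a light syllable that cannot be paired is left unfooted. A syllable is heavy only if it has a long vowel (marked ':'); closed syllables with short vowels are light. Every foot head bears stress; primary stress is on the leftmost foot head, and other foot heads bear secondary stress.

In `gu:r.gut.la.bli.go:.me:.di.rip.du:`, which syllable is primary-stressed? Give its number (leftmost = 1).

1

Weights: 1 gu:r H, 2 gut L, 3 la L, 4 bli L, 5 go: H, 6 me: H, 7 di L, 8 rip L, 9 du: H.
Parse right to left (heavy = foot alone; LL = one foot; stranded L unfooted): (ˈgu:r) gut (la.ˈbli) (ˈgo:) (ˈme:) (di.ˈrip) (ˈdu:).
Foot heads: 1, 4, 5, 6, 8, 9.
Primary stress on the leftmost head = syllable 1.
Primary stress: syllable 1 → ˈgu:r.gut.la.bli.go:.me:.di.rip.du:.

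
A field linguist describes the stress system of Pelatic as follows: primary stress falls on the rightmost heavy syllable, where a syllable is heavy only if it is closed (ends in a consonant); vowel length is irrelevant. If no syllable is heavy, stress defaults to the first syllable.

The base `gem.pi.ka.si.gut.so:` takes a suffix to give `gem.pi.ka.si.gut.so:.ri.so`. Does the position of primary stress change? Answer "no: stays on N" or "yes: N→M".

no: stays on 5

Base `gem.pi.ka.si.gut.so:` (6 syllables):
  Weights: 1 gem H, 2 pi L, 3 ka L, 4 si L, 5 gut H, 6 so: L.
  Heavy syllables in the domain: 1, 5. The rightmost is syllable 5 (gut).
  → primary stress on syllable 5.
Suffixed `gem.pi.ka.si.gut.so:.ri.so` (8 syllables):
  Weights: 1 gem H, 2 pi L, 3 ka L, 4 si L, 5 gut H, 6 so: L, 7 ri L, 8 so L.
  Heavy syllables in the domain: 1, 5. The rightmost is syllable 5 (gut).
  → primary stress on syllable 5.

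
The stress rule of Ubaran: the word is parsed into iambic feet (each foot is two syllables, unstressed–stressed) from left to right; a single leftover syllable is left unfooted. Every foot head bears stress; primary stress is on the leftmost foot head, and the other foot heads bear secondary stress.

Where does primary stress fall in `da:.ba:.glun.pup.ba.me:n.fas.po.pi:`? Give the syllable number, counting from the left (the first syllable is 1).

2

Parse left to right into iambic (σˈσ) feet: (da:.ˈba:) (glun.ˈpup) (ba.ˈme:n) (fas.ˈpo) pi:. Syllable 9 is left unfooted.
Foot heads (stressed positions): 2, 4, 6, 8.
End Rule Leftmost: primary stress on the leftmost head = syllable 2.
Primary stress: syllable 2 → da:.ˈba:.glun.pup.ba.me:n.fas.po.pi:.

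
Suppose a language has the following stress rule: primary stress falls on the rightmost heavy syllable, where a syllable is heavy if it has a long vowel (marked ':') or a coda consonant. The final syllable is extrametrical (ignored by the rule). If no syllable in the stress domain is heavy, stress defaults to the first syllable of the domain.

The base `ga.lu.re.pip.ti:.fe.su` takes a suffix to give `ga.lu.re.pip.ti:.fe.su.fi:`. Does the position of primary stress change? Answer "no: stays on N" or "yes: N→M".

Base `ga.lu.re.pip.ti:.fe.su` (7 syllables):
  The final syllable (7, su) is extrametrical; the stress domain is syllables 1–6.
  Weights: 1 ga L, 2 lu L, 3 re L, 4 pip H, 5 ti: H, 6 fe L.
  Heavy syllables in the domain: 4, 5. The rightmost is syllable 5 (ti:).
  → primary stress on syllable 5.
Suffixed `ga.lu.re.pip.ti:.fe.su.fi:` (8 syllables):
  The final syllable (8, fi:) is extrametrical; the stress domain is syllables 1–7.
  Weights: 1 ga L, 2 lu L, 3 re L, 4 pip H, 5 ti: H, 6 fe L, 7 su L.
  Heavy syllables in the domain: 4, 5. The rightmost is syllable 5 (ti:).
  → primary stress on syllable 5.

no: stays on 5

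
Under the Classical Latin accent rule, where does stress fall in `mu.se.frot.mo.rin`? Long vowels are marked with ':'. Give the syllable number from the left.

Classical Latin: stress the penult if heavy (long vowel or closed), else the antepenult.
Weights: 3 frot H, 4 mo L, 5 rin H.
The penult (syllable 4, mo) is light, so stress falls on the antepenult (syllable 3, frot).
Stress on syllable 3: mu.se.ˈfrot.mo.rin.

3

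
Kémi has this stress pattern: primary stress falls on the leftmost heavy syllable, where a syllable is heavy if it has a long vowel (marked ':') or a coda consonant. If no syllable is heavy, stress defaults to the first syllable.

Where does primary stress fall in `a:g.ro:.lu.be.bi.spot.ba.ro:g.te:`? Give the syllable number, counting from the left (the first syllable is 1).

Weights: 1 a:g H, 2 ro: H, 3 lu L, 4 be L, 5 bi L, 6 spot H, 7 ba L, 8 ro:g H, 9 te: H.
Heavy syllables in the domain: 1, 2, 6, 8, 9. The leftmost is syllable 1 (a:g).
Primary stress: syllable 1 → ˈa:g.ro:.lu.be.bi.spot.ba.ro:g.te:.

1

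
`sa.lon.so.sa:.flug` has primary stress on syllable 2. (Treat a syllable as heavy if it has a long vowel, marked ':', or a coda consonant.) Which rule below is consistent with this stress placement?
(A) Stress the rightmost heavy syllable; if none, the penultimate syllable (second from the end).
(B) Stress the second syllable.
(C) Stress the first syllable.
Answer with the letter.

Rule A → syllable 5 (observed: 2).
Rule B → syllable 2 ✓.
Rule C → syllable 1 (observed: 2).

B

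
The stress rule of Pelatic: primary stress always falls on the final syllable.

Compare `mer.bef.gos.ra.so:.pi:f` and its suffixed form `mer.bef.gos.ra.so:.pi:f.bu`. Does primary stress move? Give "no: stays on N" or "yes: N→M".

Base `mer.bef.gos.ra.so:.pi:f` (6 syllables):
  The word has 6 syllables; the final syllable is syllable 6 (pi:f).
  → primary stress on syllable 6.
Suffixed `mer.bef.gos.ra.so:.pi:f.bu` (7 syllables):
  The word has 7 syllables; the final syllable is syllable 7 (bu).
  → primary stress on syllable 7.

yes: 6→7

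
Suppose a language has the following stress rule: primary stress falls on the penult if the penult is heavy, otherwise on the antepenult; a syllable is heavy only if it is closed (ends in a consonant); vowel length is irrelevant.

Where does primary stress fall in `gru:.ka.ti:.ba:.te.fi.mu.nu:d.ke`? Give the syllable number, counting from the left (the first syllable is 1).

8

Weights: 7 mu L, 8 nu:d H, 9 ke L.
The penult (syllable 8, nu:d) is heavy, so it takes stress.
Primary stress: syllable 8 → gru:.ka.ti:.ba:.te.fi.mu.ˈnu:d.ke.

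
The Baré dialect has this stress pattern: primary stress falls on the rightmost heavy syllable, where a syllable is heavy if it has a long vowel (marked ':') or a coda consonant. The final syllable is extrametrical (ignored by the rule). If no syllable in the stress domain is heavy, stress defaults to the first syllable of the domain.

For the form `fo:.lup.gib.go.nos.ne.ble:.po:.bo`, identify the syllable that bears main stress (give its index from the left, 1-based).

8

The final syllable (9, bo) is extrametrical; the stress domain is syllables 1–8.
Weights: 1 fo: H, 2 lup H, 3 gib H, 4 go L, 5 nos H, 6 ne L, 7 ble: H, 8 po: H.
Heavy syllables in the domain: 1, 2, 3, 5, 7, 8. The rightmost is syllable 8 (po:).
Primary stress: syllable 8 → fo:.lup.gib.go.nos.ne.ble:.ˈpo:.bo.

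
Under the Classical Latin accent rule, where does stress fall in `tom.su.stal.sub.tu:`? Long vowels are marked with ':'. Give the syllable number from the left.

Classical Latin: stress the penult if heavy (long vowel or closed), else the antepenult.
Weights: 3 stal H, 4 sub H, 5 tu: H.
The penult (syllable 4, sub) is heavy, so it takes stress.
Stress on syllable 4: tom.su.stal.ˈsub.tu:.

4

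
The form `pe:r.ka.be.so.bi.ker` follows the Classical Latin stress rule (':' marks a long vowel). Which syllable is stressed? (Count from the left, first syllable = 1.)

4

Classical Latin: stress the penult if heavy (long vowel or closed), else the antepenult.
Weights: 4 so L, 5 bi L, 6 ker H.
The penult (syllable 5, bi) is light, so stress falls on the antepenult (syllable 4, so).
Stress on syllable 4: pe:r.ka.be.ˈso.bi.ker.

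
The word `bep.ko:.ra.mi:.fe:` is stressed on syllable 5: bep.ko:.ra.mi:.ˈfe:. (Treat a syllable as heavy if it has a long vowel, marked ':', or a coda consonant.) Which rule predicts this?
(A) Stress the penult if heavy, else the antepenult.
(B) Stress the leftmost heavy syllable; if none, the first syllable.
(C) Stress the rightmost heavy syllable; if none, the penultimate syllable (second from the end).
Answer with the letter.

Rule A → syllable 4 (observed: 5).
Rule B → syllable 1 (observed: 5).
Rule C → syllable 5 ✓.

C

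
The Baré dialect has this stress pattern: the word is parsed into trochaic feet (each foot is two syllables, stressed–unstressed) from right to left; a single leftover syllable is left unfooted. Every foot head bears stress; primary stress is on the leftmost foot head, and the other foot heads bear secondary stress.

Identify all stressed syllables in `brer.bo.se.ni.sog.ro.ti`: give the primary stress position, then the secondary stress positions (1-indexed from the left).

Parse right to left into trochaic (ˈσσ) feet: brer (ˈbo.se) (ˈni.sog) (ˈro.ti). Syllable 1 is left unfooted.
Foot heads (stressed positions): 2, 4, 6.
End Rule Leftmost: primary stress on the leftmost head = syllable 2.
Secondary stress on 4, 6: brer.ˈbo.se.ˌni.sog.ˌro.ti.

primary 2, secondary 4, 6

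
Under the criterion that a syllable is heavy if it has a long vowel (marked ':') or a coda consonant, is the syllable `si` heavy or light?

light

`si`: short vowel, open (no coda). Short vowel, open → light.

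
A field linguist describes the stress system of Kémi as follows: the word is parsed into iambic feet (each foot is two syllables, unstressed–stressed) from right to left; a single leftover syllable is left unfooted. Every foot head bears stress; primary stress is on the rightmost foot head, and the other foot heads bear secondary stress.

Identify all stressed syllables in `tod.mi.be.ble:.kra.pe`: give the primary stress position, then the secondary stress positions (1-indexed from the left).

Parse right to left into iambic (σˈσ) feet: (tod.ˈmi) (be.ˈble:) (kra.ˈpe).
Foot heads (stressed positions): 2, 4, 6.
End Rule Rightmost: primary stress on the rightmost head = syllable 6.
Secondary stress on 2, 4: tod.ˌmi.be.ˌble:.kra.ˈpe.

primary 6, secondary 2, 4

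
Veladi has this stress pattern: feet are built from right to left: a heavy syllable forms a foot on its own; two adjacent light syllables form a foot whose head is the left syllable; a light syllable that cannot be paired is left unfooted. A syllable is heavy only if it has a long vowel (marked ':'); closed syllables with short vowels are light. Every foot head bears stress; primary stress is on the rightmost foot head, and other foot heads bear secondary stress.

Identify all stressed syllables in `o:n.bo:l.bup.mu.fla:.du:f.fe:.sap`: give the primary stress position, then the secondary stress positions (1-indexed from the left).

Weights: 1 o:n H, 2 bo:l H, 3 bup L, 4 mu L, 5 fla: H, 6 du:f H, 7 fe: H, 8 sap L.
Parse right to left (heavy = foot alone; LL = one foot; stranded L unfooted): (ˈo:n) (ˈbo:l) (ˈbup.mu) (ˈfla:) (ˈdu:f) (ˈfe:) sap.
Foot heads: 1, 2, 3, 5, 6, 7.
Primary stress on the rightmost head = syllable 7.
Secondary stress on 1, 2, 3, 5, 6: ˌo:n.ˌbo:l.ˌbup.mu.ˌfla:.ˌdu:f.ˈfe:.sap.

primary 7, secondary 1, 2, 3, 5, 6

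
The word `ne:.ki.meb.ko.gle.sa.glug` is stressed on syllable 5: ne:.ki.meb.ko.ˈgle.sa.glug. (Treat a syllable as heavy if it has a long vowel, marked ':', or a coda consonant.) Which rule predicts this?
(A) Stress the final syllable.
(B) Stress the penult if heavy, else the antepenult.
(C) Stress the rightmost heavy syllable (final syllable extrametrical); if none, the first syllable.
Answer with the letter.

Rule A → syllable 7 (observed: 5).
Rule B → syllable 5 ✓.
Rule C → syllable 3 (observed: 5).

B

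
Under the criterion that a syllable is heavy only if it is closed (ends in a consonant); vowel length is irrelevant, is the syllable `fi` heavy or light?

`fi`: short vowel, open (no coda). Open (no coda) → light.

light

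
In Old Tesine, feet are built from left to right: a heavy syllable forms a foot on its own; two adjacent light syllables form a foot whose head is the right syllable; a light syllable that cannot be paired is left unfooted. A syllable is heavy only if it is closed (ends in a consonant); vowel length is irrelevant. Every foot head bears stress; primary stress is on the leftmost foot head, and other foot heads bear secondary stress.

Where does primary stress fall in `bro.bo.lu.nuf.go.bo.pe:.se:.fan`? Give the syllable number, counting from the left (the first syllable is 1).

Weights: 1 bro L, 2 bo L, 3 lu L, 4 nuf H, 5 go L, 6 bo L, 7 pe: L, 8 se: L, 9 fan H.
Parse left to right (heavy = foot alone; LL = one foot; stranded L unfooted): (bro.ˈbo) lu (ˈnuf) (go.ˈbo) (pe:.ˈse:) (ˈfan).
Foot heads: 2, 4, 6, 8, 9.
Primary stress on the leftmost head = syllable 2.
Primary stress: syllable 2 → bro.ˈbo.lu.nuf.go.bo.pe:.se:.fan.

2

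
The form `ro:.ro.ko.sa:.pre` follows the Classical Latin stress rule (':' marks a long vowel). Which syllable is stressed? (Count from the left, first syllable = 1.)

4

Classical Latin: stress the penult if heavy (long vowel or closed), else the antepenult.
Weights: 3 ko L, 4 sa: H, 5 pre L.
The penult (syllable 4, sa:) is heavy, so it takes stress.
Stress on syllable 4: ro:.ro.ko.ˈsa:.pre.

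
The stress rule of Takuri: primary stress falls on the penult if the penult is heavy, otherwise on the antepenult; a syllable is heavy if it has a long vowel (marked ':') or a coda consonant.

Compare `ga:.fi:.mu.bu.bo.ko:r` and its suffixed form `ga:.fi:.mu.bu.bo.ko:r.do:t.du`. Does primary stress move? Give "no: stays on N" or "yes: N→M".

Base `ga:.fi:.mu.bu.bo.ko:r` (6 syllables):
  Weights: 4 bu L, 5 bo L, 6 ko:r H.
  The penult (syllable 5, bo) is light, so stress falls on the antepenult (syllable 4, bu).
  → primary stress on syllable 4.
Suffixed `ga:.fi:.mu.bu.bo.ko:r.do:t.du` (8 syllables):
  Weights: 6 ko:r H, 7 do:t H, 8 du L.
  The penult (syllable 7, do:t) is heavy, so it takes stress.
  → primary stress on syllable 7.

yes: 4→7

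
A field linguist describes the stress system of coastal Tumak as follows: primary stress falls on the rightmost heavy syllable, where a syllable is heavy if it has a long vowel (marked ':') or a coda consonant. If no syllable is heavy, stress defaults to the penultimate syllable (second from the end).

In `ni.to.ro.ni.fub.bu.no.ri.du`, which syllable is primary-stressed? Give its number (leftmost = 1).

Weights: 1 ni L, 2 to L, 3 ro L, 4 ni L, 5 fub H, 6 bu L, 7 no L, 8 ri L, 9 du L.
Heavy syllables in the domain: 5. The rightmost is syllable 5 (fub).
Primary stress: syllable 5 → ni.to.ro.ni.ˈfub.bu.no.ri.du.

5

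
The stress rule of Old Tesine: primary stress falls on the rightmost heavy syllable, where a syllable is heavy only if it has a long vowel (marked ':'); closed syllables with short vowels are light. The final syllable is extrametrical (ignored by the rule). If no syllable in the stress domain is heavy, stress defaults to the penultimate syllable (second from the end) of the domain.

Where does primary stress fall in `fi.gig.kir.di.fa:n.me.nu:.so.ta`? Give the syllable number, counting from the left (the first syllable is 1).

The final syllable (9, ta) is extrametrical; the stress domain is syllables 1–8.
Weights: 1 fi L, 2 gig L, 3 kir L, 4 di L, 5 fa:n H, 6 me L, 7 nu: H, 8 so L.
Heavy syllables in the domain: 5, 7. The rightmost is syllable 7 (nu:).
Primary stress: syllable 7 → fi.gig.kir.di.fa:n.me.ˈnu:.so.ta.

7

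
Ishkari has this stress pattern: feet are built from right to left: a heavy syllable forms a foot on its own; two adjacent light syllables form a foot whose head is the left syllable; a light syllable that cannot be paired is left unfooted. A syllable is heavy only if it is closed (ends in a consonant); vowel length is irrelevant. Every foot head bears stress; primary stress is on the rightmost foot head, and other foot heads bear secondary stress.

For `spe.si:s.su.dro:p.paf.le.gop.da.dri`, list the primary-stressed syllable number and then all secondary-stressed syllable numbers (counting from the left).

primary 8, secondary 2, 4, 5, 7

Weights: 1 spe L, 2 si:s H, 3 su L, 4 dro:p H, 5 paf H, 6 le L, 7 gop H, 8 da L, 9 dri L.
Parse right to left (heavy = foot alone; LL = one foot; stranded L unfooted): spe (ˈsi:s) su (ˈdro:p) (ˈpaf) le (ˈgop) (ˈda.dri).
Foot heads: 2, 4, 5, 7, 8.
Primary stress on the rightmost head = syllable 8.
Secondary stress on 2, 4, 5, 7: spe.ˌsi:s.su.ˌdro:p.ˌpaf.le.ˌgop.ˈda.dri.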